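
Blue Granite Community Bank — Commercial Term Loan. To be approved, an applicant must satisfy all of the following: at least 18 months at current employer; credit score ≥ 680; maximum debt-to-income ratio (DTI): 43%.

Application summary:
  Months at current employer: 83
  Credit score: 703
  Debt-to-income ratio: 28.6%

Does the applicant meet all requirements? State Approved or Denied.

Approved

Employment 83 ≥ 18 months
Credit score 703 ≥ 680 (meets)
DTI 28.6% ≤ 43%
All criteria satisfied.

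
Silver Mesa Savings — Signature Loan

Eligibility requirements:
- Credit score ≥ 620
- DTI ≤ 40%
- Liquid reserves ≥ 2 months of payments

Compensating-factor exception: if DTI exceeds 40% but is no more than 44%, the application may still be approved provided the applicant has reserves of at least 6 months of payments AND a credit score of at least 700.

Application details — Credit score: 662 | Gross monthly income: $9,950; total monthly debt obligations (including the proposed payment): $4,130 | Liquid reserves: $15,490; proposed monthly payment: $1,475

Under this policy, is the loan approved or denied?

Denied

Credit score 662 ≥ 620 (meets base)
DTI: 4,130 ÷ 9,950 = 41.5%, over the 40% base limit.
Reserves = 15,490/1,475 = 10.5 months ≥ 2
41.5% falls in the override range (40%–44%), so the compensating-factor test applies.
Override check — reserves: 10.5 mo (ok); score: 662 (below 700).
Override conditions not both satisfied; exception does not apply.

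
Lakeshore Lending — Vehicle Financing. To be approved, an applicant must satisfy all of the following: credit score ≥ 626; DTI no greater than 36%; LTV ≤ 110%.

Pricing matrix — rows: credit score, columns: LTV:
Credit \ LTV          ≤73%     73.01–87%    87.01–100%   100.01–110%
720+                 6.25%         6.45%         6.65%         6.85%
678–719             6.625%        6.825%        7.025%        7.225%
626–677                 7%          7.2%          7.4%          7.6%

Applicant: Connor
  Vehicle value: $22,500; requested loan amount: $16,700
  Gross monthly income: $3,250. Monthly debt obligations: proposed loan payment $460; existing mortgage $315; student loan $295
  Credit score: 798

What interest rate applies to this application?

Credit score 798 ≥ 626; Total monthly debts = (460 + 315 + 295) = 1,070. Debt-to-income = 1,070/3,250 = 32.9% — meets 36% limit
Loan-to-value = 16,700/22,500 = 74.2% — pass (110% max)
Row: 798 falls in 720+. Column: 74.2% falls in 73.01–87%. Rate = 6.45%.

6.45%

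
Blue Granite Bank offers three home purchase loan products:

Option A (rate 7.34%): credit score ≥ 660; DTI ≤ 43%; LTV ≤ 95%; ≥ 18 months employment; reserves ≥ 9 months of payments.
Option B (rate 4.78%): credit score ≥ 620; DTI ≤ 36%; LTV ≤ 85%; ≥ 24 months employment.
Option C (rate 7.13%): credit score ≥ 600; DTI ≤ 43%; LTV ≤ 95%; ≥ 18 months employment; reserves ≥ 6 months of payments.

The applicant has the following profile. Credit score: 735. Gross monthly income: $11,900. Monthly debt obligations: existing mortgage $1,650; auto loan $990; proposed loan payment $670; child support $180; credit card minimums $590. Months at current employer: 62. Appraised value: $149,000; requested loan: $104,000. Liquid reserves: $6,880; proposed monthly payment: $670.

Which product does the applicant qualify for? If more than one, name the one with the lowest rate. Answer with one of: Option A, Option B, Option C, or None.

Total debts = (1,650 + 990 + 670 + 180 + 590) = 4,080; DTI = 4,080/11,900 = 34.3%.
LTV = 104,000/149,000 = 69.8%.
Reserves = 6,880/670 = 10.3 months.
Option A: score 735 ≥ 660; DTI 34.3% ≤ 43%; LTV 69.8% ≤ 95%; employment 62 ≥ 18 mo; reserves 10.3 ≥ 9 mo → qualifies.
Option B: score 735 ≥ 620; DTI 34.3% ≤ 36%; LTV 69.8% ≤ 85%; employment 62 ≥ 24 mo → qualifies.
Option C: score 735 ≥ 600; DTI 34.3% ≤ 43%; LTV 69.8% ≤ 95%; employment 62 ≥ 18 mo; reserves 10.3 ≥ 6 mo → qualifies.
Qualifying: Option A, Option B, Option C. Lowest rate is 4.78% → Option B.

Option B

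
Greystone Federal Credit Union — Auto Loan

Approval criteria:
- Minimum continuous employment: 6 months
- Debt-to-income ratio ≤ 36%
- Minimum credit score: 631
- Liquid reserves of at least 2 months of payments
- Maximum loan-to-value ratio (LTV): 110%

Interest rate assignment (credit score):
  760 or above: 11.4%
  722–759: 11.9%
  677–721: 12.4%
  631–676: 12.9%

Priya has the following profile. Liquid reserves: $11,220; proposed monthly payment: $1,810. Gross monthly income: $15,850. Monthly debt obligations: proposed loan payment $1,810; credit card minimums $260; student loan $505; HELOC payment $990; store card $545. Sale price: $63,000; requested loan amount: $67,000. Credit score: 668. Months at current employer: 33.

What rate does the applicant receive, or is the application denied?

Approved at 12.9%

Credit score 668 ≥ 631 (meets minimum)
Employment 33 ≥ 6 months
Total monthly debts = (1,810 + 260 + 505 + 990 + 545) = 4,110. DTI: 4,110 ÷ 15,850 = 25.9%, within the 36% cap
Loan-to-value = 67,000/63,000 = 106.3% — pass (110% max)
Reserves = 11,220/1,810 = 6.2 months ≥ 2
All requirements met. Score 668 falls in the 631–676 tier → 12.9%.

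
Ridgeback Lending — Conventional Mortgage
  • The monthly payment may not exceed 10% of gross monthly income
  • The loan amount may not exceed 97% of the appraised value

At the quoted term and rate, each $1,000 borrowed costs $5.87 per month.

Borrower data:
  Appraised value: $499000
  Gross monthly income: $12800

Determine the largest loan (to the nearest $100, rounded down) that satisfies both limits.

Payment cap: 10% × $12,800 = $1,280/month.
At $5.87 per $1,000, that supports 1,280/5.87 × 1,000 ≈ $218,057 → $218,000.
LTV cap: 97% × $499,000 = $484,030 → $484,000.
Binding constraint: payment-to-income.

$218,000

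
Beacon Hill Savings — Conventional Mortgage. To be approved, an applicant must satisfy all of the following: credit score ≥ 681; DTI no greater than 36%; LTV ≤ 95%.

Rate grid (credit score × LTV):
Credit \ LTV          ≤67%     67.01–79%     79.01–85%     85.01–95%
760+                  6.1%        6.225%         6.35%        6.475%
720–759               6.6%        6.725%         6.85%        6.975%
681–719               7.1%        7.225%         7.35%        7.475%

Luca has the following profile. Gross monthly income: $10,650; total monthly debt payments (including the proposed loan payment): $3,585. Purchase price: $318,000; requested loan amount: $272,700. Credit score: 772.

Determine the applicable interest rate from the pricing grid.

6.475%

Credit score 772 ≥ 681; DTI: 3,585 ÷ 10,650 = 33.7%, within the 36% cap
Loan-to-value = 272,700/318,000 = 85.8% — pass (95% max)
Score 772 is in the 760+ band; LTV 85.8% is in the 85.01–95% band → 6.475%.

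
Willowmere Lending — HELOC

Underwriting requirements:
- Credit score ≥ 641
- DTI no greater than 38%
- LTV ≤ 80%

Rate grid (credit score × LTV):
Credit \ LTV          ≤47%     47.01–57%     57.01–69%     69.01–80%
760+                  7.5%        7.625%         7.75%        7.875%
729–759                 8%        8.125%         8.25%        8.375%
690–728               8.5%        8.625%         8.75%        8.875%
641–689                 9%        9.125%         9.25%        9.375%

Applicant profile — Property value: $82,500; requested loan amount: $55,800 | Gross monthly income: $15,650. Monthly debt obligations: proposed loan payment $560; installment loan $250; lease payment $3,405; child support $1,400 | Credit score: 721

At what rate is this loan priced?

Credit score 721 ≥ 641; Total monthly debts = (560 + 250 + 3,405 + 1,400) = 5,615. DTI = 5,615/15,650 = 35.9% ≤ 38%
Loan-to-value = 55,800/82,500 = 67.6% — pass (80% max)
Score 721 is in the 690–728 band; LTV 67.6% is in the 57.01–69% band → 8.75%.

8.75%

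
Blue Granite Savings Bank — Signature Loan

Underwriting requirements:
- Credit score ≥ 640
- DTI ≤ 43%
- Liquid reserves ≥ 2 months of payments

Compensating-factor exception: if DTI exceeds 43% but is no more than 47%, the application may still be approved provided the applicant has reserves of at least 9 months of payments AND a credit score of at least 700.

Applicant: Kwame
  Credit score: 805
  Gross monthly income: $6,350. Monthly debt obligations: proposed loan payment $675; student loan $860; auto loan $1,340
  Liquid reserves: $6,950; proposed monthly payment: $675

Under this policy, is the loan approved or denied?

Approved

Credit score 805 ≥ 640 (meets base)
Total debts = (675 + 860 + 1,340) = 2,875. DTI = 2,875/6,350 = 45.3% > 43% — standard DTI limit exceeded.
Reserves: 6,950 ÷ 675 = 10.3 months (meets 2-month minimum)
DTI 45.3% is within the 43%–47% exception band; checking compensating factors.
Reserves 10.3 ≥ 9 months; credit score 805 ≥ 700.
Both override conditions satisfied; DTI exception granted.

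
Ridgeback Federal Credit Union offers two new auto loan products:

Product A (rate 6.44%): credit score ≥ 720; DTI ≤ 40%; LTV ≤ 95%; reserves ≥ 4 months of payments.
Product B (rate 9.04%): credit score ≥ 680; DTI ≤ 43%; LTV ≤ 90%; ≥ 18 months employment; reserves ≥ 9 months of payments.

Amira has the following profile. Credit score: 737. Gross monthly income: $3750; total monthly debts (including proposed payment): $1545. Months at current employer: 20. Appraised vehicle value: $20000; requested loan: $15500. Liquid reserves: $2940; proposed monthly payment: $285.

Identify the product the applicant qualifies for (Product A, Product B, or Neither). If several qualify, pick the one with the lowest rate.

DTI = 1,545/3,750 = 41.2%.
LTV = 15,500/20,000 = 77.5%.
Reserves = 2,940/285 = 10.3 months.
Product A: score 737 ≥ 720; DTI 41.2% > 40%; LTV 77.5% ≤ 95%; reserves 10.3 ≥ 4 mo → does not qualify.
Product B: score 737 ≥ 680; DTI 41.2% ≤ 43%; LTV 77.5% ≤ 90%; employment 20 ≥ 18 mo; reserves 10.3 ≥ 9 mo → qualifies.

Product B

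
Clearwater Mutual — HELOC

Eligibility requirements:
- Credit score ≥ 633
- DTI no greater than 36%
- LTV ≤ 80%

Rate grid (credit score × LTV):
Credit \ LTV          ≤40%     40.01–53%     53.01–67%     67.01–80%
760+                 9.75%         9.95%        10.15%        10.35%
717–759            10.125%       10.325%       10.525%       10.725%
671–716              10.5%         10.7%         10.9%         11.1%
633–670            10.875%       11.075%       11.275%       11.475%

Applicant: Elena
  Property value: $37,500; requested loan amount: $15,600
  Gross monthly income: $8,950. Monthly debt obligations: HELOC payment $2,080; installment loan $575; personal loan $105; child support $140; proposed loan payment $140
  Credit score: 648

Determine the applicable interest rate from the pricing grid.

Credit score 648 ≥ 633; Total monthly debts = (2,080 + 575 + 105 + 140 + 140) = 3,040. Debt-to-income = 3,040/8,950 = 34% — meets 36% limit
LTV: 15,600 ÷ 37,500 = 41.6%, within 80% cap
Score 648 is in the 633–670 band; LTV 41.6% is in the 40.01–53% band → 11.075%.

11.075%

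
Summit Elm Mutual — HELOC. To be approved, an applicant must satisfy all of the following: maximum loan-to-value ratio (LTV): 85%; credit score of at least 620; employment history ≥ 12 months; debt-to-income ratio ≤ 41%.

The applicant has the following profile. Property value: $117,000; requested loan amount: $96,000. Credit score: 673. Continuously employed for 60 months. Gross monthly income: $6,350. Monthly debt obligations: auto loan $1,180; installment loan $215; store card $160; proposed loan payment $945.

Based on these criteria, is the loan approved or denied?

LTV = 96,000/117,000 = 82.1% ≤ 85%
Credit score 673 ≥ 620 (meets)
Employment 60 ≥ 12 months
Total monthly debts = (1,180 + 215 + 160 + 945) = 2,500. Debt-to-income = 2,500/6,350 = 39.4% — meets 41% limit
All criteria satisfied.

Approved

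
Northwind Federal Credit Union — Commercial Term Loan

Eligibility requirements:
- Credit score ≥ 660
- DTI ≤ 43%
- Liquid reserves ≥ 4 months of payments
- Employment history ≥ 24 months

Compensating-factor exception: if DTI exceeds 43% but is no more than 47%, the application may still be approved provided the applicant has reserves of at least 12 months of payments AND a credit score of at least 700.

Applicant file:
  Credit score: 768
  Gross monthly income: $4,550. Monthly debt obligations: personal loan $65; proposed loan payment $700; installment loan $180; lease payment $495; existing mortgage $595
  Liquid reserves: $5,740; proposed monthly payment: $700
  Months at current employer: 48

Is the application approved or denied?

Credit score 768 ≥ 660 (meets base)
Total debts = (65 + 700 + 180 + 495 + 595) = 2,035. DTI: 2,035 ÷ 4,550 = 44.7%, over the 43% base limit.
Liquid reserves cover 5,740/700 = 8.2 months — ≥ 4 required
Employment 48 ≥ 24 months
44.7% falls in the override range (43%–47%), so the compensating-factor test applies.
Reserves 8.2 < 12 months; credit score 768 ≥ 700.
Compensating-factor requirement not fully met.

Denied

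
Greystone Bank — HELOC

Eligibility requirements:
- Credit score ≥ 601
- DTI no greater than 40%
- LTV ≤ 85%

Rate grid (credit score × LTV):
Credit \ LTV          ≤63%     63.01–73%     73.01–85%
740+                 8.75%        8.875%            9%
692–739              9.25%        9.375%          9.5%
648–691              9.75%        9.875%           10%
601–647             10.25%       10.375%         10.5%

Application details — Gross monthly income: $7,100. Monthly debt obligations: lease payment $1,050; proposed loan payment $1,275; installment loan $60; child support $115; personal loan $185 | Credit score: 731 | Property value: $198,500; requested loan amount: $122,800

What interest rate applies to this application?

9.25%

Credit score 731 ≥ 601; Total monthly debts = (1,050 + 1,275 + 60 + 115 + 185) = 2,685. DTI = 2,685/7,100 = 37.8% ≤ 40%
LTV: 122,800 ÷ 198,500 = 61.9%, within 85% cap
Credit 731 → row 692–739; LTV 61.9% → column ≤63%. Grid cell → 9.25%.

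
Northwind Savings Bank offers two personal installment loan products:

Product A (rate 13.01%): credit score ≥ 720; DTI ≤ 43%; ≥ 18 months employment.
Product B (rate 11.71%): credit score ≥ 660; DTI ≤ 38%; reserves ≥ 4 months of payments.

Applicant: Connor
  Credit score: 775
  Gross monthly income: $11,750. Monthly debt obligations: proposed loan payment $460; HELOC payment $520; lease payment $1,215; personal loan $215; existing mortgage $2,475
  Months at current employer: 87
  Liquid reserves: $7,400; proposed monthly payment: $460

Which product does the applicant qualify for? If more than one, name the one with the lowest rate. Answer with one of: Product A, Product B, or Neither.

Total debts = (460 + 520 + 1,215 + 215 + 2,475) = 4,885; DTI = 4,885/11,750 = 41.6%.
Reserves = 7,400/460 = 16.1 months.
Product A: score 775 ≥ 720; DTI 41.6% ≤ 43%; employment 87 ≥ 18 mo → qualifies.
Product B: score 775 ≥ 660; DTI 41.6% > 38%; reserves 16.1 ≥ 4 mo → does not qualify.

Product A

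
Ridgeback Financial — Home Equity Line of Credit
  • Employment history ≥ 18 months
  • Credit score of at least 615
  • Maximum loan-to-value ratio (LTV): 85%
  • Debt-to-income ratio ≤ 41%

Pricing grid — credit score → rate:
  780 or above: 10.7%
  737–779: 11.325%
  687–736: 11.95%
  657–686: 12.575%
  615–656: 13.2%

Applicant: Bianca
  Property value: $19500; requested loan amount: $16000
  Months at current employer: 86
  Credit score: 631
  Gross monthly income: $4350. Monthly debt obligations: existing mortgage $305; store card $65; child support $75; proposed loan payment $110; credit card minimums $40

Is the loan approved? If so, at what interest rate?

Credit score 631 ≥ 615 (meets minimum)
Total monthly debts = (305 + 65 + 75 + 110 + 40) = 595. DTI = 595/4,350 = 13.7% ≤ 41%
Employment 86 ≥ 18 months
LTV = 16,000/19,500 = 82.1% ≤ 85%
All requirements met. Score 631 falls in the 615–656 tier → 13.2%.

Approved at 13.2%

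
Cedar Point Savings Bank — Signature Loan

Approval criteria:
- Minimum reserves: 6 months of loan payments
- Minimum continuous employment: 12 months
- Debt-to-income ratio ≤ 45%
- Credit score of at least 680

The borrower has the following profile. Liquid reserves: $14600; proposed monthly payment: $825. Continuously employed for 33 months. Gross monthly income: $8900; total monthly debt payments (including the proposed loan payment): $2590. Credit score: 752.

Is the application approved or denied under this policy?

Reserves = 14,600/825 = 17.7 months ≥ 6
Employment 33 ≥ 12 months
Debt-to-income = 2,590/8,900 = 29.1% — meets 45% limit
Credit score 752 ≥ 680 (meets)
All criteria satisfied.

Approved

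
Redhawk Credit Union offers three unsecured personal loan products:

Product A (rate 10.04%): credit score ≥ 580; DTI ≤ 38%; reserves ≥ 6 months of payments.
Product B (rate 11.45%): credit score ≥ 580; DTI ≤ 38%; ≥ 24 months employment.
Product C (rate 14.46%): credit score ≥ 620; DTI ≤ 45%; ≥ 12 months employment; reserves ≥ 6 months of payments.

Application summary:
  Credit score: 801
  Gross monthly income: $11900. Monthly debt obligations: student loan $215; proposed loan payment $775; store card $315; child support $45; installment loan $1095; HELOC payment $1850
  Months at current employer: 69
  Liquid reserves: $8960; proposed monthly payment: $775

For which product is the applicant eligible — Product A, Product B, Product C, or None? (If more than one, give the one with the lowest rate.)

Total debts = (215 + 775 + 315 + 45 + 1,095 + 1,850) = 4,295; DTI = 4,295/11,900 = 36.1%.
Reserves = 8,960/775 = 11.6 months.
Product A: score 801 ≥ 580; DTI 36.1% ≤ 38%; reserves 11.6 ≥ 6 mo → qualifies.
Product B: score 801 ≥ 580; DTI 36.1% ≤ 38%; employment 69 ≥ 24 mo → qualifies.
Product C: score 801 ≥ 620; DTI 36.1% ≤ 45%; employment 69 ≥ 12 mo; reserves 11.6 ≥ 6 mo → qualifies.
Qualifying: Product A, Product B, Product C. Lowest rate is 10.04% → Product A.

Product A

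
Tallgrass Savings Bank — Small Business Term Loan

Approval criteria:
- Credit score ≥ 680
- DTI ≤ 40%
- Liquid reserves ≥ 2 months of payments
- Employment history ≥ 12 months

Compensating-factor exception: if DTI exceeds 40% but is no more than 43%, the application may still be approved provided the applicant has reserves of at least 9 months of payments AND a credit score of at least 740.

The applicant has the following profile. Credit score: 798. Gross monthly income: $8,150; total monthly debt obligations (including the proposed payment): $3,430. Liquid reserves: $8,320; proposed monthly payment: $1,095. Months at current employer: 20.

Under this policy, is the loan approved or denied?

Credit score 798 ≥ 680 (meets base)
DTI = 3,430/8,150 = 42.1% > 40% — standard DTI limit exceeded.
Liquid reserves cover 8,320/1,095 = 7.6 months — ≥ 2 required
Employment 20 ≥ 12 months
DTI 42.1% is within the 40%–43% exception band; checking compensating factors.
Override check — reserves: 7.6 mo (short of 9); score: 798 (ok).
Compensating-factor requirement not fully met.

Denied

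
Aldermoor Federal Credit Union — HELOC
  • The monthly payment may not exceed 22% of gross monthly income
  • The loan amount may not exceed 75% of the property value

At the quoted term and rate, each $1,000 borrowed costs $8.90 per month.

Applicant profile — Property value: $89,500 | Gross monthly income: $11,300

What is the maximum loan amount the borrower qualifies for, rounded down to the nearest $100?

Payment cap: 22% × $11,300 = $2,486/month.
At $8.90 per $1,000, that supports 2,486/8.90 × 1,000 ≈ $279,325 → $279,300.
LTV cap: 75% × $89,500 = $67,125 → $67,100.
Binding constraint: loan-to-value.

$67,100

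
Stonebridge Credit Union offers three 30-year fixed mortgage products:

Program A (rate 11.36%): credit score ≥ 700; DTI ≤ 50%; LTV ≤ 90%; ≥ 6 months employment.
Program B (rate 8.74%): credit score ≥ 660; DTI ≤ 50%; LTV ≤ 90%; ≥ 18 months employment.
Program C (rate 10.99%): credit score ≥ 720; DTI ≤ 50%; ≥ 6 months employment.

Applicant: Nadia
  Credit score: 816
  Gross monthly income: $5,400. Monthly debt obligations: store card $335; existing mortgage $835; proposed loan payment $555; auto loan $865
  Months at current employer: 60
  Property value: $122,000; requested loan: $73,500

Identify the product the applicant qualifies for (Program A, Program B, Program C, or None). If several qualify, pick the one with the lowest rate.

Program B

Total debts = (335 + 835 + 555 + 865) = 2,590; DTI = 2,590/5,400 = 48%.
LTV = 73,500/122,000 = 60.2%.
Program A: score 816 ≥ 700; DTI 48% ≤ 50%; LTV 60.2% ≤ 90%; employment 60 ≥ 6 mo → qualifies.
Program B: score 816 ≥ 660; DTI 48% ≤ 50%; LTV 60.2% ≤ 90%; employment 60 ≥ 18 mo → qualifies.
Program C: score 816 ≥ 720; DTI 48% ≤ 50%; employment 60 ≥ 6 mo → qualifies.
Qualifying: Program A, Program B, Program C. Lowest rate is 8.74% → Program B.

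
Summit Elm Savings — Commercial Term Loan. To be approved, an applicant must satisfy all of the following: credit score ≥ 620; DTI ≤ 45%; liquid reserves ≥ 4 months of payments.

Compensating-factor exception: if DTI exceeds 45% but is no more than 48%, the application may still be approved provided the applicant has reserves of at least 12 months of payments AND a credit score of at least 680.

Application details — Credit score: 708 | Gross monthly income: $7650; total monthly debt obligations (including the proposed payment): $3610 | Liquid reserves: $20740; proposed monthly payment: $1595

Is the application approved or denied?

Approved

Credit score 708 ≥ 620 (meets base)
DTI: 3,610 ÷ 7,650 = 47.2%, over the 45% base limit.
Reserves = 20,740/1,595 = 13.0 months ≥ 4
DTI 47.2% is within the 45%–48% exception band; checking compensating factors.
Override check — reserves: 13.0 mo (ok); score: 708 (ok).
Both override conditions satisfied; DTI exception granted.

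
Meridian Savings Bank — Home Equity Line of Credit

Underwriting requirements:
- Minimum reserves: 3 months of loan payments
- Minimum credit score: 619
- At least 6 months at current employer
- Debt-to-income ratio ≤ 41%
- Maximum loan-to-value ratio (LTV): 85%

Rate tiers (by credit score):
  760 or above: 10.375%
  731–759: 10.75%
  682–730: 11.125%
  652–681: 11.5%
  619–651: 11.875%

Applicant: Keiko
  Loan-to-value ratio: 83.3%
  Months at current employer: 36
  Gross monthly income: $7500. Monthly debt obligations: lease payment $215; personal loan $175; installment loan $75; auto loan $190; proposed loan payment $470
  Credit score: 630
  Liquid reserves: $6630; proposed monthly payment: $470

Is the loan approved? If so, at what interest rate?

Credit score 630 ≥ 619 (meets minimum)
LTV 83.3% — within 85%
Reserves: 6,630 ÷ 470 = 14.1 months (meets 3-month minimum)
Employment 36 ≥ 6 months
Total monthly debts = (215 + 175 + 75 + 190 + 470) = 1,125. Debt-to-income = 1,125/7,500 = 15% — meets 41% limit
All requirements met. Score 630 falls in the 619–651 tier → 11.875%.

Approved at 11.875%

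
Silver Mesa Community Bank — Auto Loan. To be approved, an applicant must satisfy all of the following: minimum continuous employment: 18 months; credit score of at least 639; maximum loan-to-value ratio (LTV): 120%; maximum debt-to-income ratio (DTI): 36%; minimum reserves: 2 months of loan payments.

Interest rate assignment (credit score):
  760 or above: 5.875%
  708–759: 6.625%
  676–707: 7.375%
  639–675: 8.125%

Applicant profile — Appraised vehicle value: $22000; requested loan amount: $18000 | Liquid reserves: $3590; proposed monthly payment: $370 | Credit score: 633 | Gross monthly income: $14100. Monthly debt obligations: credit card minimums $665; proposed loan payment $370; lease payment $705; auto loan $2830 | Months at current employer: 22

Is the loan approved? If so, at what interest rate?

Credit score 633 < 639 (below minimum)
Loan-to-value = 18,000/22,000 = 81.8% — pass (120% max)
Employment 22 ≥ 18 months
Total monthly debts = (665 + 370 + 705 + 2,830) = 4,570. DTI = 4,570/14,100 = 32.4% ≤ 36%
Liquid reserves cover 3,590/370 = 9.7 months — ≥ 2 required
Not all requirements met → denied.

Denied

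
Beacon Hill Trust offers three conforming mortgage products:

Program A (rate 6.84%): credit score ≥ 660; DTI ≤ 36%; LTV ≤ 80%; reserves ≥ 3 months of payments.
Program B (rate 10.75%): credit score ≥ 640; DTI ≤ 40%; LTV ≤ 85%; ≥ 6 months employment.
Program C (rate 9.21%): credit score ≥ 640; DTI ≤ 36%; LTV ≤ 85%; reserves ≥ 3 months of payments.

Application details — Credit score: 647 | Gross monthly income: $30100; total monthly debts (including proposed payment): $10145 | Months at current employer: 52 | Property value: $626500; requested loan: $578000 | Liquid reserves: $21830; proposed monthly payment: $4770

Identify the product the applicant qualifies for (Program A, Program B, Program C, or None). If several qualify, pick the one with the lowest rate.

None

DTI = 10,145/30,100 = 33.7%.
LTV = 578,000/626,500 = 92.3%.
Reserves = 21,830/4,770 = 4.6 months.
Program A: score 647 < 660; DTI 33.7% ≤ 36%; LTV 92.3% > 80%; reserves 4.6 ≥ 3 mo → does not qualify.
Program B: score 647 ≥ 640; DTI 33.7% ≤ 40%; LTV 92.3% > 85%; employment 52 ≥ 6 mo → does not qualify.
Program C: score 647 ≥ 640; DTI 33.7% ≤ 36%; LTV 92.3% > 85%; reserves 4.6 ≥ 3 mo → does not qualify.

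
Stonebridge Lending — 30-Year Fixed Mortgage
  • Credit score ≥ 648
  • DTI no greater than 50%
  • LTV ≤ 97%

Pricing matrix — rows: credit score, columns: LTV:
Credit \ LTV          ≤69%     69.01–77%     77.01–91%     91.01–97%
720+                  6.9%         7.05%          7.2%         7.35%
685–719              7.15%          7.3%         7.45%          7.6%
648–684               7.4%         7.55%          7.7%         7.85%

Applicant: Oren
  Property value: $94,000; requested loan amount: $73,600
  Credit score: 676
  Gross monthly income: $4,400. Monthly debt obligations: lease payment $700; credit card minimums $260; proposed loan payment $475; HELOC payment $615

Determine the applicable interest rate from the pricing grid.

Credit score 676 ≥ 648; Total monthly debts = (700 + 260 + 475 + 615) = 2,050. DTI: 2,050 ÷ 4,400 = 46.6%, within the 50% cap
LTV = 73,600/94,000 = 78.3% ≤ 97%
Row: 676 falls in 648–684. Column: 78.3% falls in 77.01–91%. Rate = 7.7%.

7.7%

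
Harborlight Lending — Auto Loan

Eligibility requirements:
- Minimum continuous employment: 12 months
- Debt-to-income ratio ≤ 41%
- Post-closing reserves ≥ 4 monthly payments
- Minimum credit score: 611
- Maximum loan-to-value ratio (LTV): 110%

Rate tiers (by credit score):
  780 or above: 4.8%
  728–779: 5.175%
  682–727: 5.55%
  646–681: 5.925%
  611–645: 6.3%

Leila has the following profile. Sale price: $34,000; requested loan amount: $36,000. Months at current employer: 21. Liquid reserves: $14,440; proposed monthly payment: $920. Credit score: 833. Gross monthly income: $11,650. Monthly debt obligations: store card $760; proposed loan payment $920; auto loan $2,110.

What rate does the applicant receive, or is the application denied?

Approved at 4.8%

Credit score 833 ≥ 611 (meets minimum)
LTV: 36,000 ÷ 34,000 = 105.9%, within 110% cap
Reserves = 14,440/920 = 15.7 months ≥ 4
Employment 21 ≥ 12 months
Total monthly debts = (760 + 920 + 2,110) = 3,790. Debt-to-income = 3,790/11,650 = 32.5% — meets 41% limit
All requirements met. Score 833 falls in the 780 or above tier → 4.8%.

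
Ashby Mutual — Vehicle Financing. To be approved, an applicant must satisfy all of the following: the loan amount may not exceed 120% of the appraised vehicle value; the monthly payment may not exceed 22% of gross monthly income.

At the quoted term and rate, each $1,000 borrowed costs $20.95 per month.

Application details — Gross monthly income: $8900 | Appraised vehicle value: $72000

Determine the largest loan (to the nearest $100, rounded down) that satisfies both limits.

Payment cap: 22% × $8,900 = $1,958/month.
At $20.95 per $1,000, that supports 1,958/20.95 × 1,000 ≈ $93,460 → $93,400.
LTV cap: 120% × $72,000 = $86,400 → $86,400.
Binding constraint: loan-to-value.

$86,400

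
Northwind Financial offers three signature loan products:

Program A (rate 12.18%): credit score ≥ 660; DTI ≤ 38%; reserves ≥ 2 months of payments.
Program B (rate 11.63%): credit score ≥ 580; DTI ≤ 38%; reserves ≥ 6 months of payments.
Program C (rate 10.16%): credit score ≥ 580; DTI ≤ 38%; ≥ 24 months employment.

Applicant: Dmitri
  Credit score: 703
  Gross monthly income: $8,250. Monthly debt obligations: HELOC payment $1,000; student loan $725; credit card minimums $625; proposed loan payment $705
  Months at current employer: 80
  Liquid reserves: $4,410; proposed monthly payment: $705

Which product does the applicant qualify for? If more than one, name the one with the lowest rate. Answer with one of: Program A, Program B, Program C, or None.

Program C

Total debts = (1,000 + 725 + 625 + 705) = 3,055; DTI = 3,055/8,250 = 37%.
Reserves = 4,410/705 = 6.3 months.
Program A: score 703 ≥ 660; DTI 37% ≤ 38%; reserves 6.3 ≥ 2 mo → qualifies.
Program B: score 703 ≥ 580; DTI 37% ≤ 38%; reserves 6.3 ≥ 6 mo → qualifies.
Program C: score 703 ≥ 580; DTI 37% ≤ 38%; employment 80 ≥ 24 mo → qualifies.
Qualifying: Program A, Program B, Program C. Lowest rate is 10.16% → Program C.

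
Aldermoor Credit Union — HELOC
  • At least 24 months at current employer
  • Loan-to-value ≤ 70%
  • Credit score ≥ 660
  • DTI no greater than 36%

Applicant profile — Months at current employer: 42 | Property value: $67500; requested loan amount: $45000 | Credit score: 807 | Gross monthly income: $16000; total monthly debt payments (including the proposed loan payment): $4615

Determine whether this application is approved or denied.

Approved

Employment 42 ≥ 24 months
LTV: 45,000 ÷ 67,500 = 66.7%, within 70% cap
Credit score 807 ≥ 660 (meets)
Debt-to-income = 4,615/16,000 = 28.8% — meets 36% limit
All criteria satisfied.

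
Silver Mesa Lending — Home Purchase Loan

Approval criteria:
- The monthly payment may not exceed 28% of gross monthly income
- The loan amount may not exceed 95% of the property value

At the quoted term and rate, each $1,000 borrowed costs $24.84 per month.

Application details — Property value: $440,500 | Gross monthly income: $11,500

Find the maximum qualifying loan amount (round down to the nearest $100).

$129,600

Payment cap: 28% × $11,500 = $3,220/month.
At $24.84 per $1,000, that supports 3,220/24.84 × 1,000 ≈ $129,629 → $129,600.
LTV cap: 95% × $440,500 = $418,475 → $418,400.
Binding constraint: payment-to-income.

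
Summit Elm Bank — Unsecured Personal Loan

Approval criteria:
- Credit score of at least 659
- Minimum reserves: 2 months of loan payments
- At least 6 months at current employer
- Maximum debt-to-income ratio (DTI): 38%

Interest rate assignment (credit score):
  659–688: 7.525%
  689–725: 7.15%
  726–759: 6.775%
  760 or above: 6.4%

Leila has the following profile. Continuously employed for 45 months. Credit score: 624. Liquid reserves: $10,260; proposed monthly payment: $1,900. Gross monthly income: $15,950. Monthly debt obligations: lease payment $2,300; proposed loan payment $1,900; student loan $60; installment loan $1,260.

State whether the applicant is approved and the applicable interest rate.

Denied

Credit score 624 < 659 (below minimum)
Reserves = 10,260/1,900 = 5.4 months ≥ 2
Employment 45 ≥ 6 months
Total monthly debts = (2,300 + 1,900 + 60 + 1,260) = 5,520. Debt-to-income = 5,520/15,950 = 34.6% — meets 38% limit
Not all requirements met → denied.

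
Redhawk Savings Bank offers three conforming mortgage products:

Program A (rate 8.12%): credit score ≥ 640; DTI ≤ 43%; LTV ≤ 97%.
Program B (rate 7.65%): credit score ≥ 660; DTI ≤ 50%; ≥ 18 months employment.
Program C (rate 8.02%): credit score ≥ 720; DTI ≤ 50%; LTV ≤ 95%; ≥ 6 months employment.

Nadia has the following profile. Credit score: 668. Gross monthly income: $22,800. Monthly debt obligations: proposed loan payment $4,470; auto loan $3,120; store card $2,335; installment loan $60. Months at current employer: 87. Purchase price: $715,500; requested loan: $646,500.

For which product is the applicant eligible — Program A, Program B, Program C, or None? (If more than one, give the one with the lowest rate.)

Total debts = (4,470 + 3,120 + 2,335 + 60) = 9,985; DTI = 9,985/22,800 = 43.8%.
LTV = 646,500/715,500 = 90.4%.
Program A: score 668 ≥ 640; DTI 43.8% > 43%; LTV 90.4% ≤ 97% → does not qualify.
Program B: score 668 ≥ 660; DTI 43.8% ≤ 50%; employment 87 ≥ 18 mo → qualifies.
Program C: score 668 < 720; DTI 43.8% ≤ 50%; LTV 90.4% ≤ 95%; employment 87 ≥ 6 mo → does not qualify.

Program B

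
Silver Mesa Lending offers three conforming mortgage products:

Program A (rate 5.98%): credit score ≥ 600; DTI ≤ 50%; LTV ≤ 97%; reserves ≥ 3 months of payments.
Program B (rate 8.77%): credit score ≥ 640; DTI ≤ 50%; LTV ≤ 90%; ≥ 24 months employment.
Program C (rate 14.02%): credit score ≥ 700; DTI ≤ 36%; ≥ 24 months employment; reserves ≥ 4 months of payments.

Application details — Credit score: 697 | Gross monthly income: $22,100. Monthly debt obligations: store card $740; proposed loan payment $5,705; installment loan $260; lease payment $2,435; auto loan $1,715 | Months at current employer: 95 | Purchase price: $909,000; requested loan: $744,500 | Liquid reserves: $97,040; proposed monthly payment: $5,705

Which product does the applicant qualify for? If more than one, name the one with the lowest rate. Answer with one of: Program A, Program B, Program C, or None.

Total debts = (740 + 5,705 + 260 + 2,435 + 1,715) = 10,855; DTI = 10,855/22,100 = 49.1%.
LTV = 744,500/909,000 = 81.9%.
Reserves = 97,040/5,705 = 17.0 months.
Program A: score 697 ≥ 600; DTI 49.1% ≤ 50%; LTV 81.9% ≤ 97%; reserves 17.0 ≥ 3 mo → qualifies.
Program B: score 697 ≥ 640; DTI 49.1% ≤ 50%; LTV 81.9% ≤ 90%; employment 95 ≥ 24 mo → qualifies.
Program C: score 697 < 700; DTI 49.1% > 36%; employment 95 ≥ 24 mo; reserves 17.0 ≥ 4 mo → does not qualify.
Qualifying: Program A, Program B. Lowest rate is 5.98% → Program A.

Program A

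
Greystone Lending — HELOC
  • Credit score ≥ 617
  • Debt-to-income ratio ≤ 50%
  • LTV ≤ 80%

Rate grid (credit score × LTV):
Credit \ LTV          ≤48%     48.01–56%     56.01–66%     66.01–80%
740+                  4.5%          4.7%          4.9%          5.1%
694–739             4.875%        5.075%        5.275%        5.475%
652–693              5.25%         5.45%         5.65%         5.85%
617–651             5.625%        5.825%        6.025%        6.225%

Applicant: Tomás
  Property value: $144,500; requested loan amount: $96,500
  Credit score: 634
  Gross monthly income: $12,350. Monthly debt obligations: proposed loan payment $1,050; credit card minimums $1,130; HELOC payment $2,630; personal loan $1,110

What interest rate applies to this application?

Credit score 634 ≥ 617; Total monthly debts = (1,050 + 1,130 + 2,630 + 1,110) = 5,920. Debt-to-income = 5,920/12,350 = 47.9% — meets 50% limit
LTV = 96,500/144,500 = 66.8% ≤ 80%
Row: 634 falls in 617–651. Column: 66.8% falls in 66.01–80%. Rate = 6.225%.

6.225%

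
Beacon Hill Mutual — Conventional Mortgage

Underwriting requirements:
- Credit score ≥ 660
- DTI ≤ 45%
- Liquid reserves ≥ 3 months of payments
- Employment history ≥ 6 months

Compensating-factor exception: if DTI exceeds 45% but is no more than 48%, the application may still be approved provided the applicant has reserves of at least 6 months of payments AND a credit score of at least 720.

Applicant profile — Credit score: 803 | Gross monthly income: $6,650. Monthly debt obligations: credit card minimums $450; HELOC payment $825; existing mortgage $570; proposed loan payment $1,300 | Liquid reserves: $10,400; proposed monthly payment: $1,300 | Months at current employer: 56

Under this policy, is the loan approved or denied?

Credit score 803 ≥ 660 (meets base)
Total debts = (450 + 825 + 570 + 1,300) = 3,145. DTI: 3,145 ÷ 6,650 = 47.3%, over the 45% base limit.
Liquid reserves cover 10,400/1,300 = 8.0 months — ≥ 3 required
Employment 56 ≥ 6 months
DTI 47.3% is within the 45%–48% exception band; checking compensating factors.
Override check — reserves: 8.0 mo (ok); score: 803 (ok).
Both override conditions satisfied; DTI exception granted.

Approved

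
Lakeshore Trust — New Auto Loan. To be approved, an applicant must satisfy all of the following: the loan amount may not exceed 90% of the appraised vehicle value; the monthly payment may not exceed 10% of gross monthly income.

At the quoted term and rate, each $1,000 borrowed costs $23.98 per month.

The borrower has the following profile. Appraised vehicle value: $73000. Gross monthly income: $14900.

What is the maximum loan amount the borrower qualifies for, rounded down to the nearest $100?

$62,100

Payment cap: 10% × $14,900 = $1,490/month.
At $23.98 per $1,000, that supports 1,490/23.98 × 1,000 ≈ $62,135 → $62,100.
LTV cap: 90% × $73,000 = $65,700 → $65,700.
Binding constraint: payment-to-income.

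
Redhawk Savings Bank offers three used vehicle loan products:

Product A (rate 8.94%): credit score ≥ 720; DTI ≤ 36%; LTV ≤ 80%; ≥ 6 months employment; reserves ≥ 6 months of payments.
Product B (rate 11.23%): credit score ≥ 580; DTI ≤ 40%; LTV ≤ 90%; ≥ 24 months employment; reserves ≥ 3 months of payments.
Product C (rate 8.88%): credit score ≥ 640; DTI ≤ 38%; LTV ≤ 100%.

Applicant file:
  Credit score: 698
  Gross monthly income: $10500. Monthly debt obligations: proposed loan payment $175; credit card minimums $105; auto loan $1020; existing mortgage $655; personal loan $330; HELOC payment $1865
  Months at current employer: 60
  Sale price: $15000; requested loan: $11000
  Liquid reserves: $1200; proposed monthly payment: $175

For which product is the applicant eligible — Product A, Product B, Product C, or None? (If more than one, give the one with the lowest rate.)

Total debts = (175 + 105 + 1,020 + 655 + 330 + 1,865) = 4,150; DTI = 4,150/10,500 = 39.5%.
LTV = 11,000/15,000 = 73.3%.
Reserves = 1,200/175 = 6.9 months.
Product A: score 698 < 720; DTI 39.5% > 36%; LTV 73.3% ≤ 80%; employment 60 ≥ 6 mo; reserves 6.9 ≥ 6 mo → does not qualify.
Product B: score 698 ≥ 580; DTI 39.5% ≤ 40%; LTV 73.3% ≤ 90%; employment 60 ≥ 24 mo; reserves 6.9 ≥ 3 mo → qualifies.
Product C: score 698 ≥ 640; DTI 39.5% > 38%; LTV 73.3% ≤ 100% → does not qualify.

Product B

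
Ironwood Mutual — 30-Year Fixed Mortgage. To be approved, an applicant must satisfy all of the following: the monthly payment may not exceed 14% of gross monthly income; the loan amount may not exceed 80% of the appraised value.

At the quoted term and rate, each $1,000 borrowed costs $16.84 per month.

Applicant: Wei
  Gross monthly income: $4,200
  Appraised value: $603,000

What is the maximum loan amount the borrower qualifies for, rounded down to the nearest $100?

Payment cap: 14% × $4,200 = $588/month.
At $16.84 per $1,000, that supports 588/16.84 × 1,000 ≈ $34,916 → $34,900.
LTV cap: 80% × $603,000 = $482,400 → $482,400.
Binding constraint: payment-to-income.

$34,900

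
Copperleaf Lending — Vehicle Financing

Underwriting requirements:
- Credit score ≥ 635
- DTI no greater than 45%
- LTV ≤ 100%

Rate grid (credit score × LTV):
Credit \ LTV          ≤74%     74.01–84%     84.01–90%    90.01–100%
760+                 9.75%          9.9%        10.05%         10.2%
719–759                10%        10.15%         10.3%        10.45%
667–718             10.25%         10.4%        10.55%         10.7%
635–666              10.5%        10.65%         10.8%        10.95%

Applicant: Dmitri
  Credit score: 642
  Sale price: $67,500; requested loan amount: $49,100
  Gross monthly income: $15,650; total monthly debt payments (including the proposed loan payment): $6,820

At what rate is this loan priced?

Credit score 642 ≥ 635; DTI: 6,820 ÷ 15,650 = 43.6%, within the 45% cap
Loan-to-value = 49,100/67,500 = 72.7% — pass (100% max)
Credit 642 → row 635–666; LTV 72.7% → column ≤74%. Grid cell → 10.5%.

10.5%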